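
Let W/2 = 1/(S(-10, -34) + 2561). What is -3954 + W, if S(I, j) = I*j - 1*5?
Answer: -5725391/1448 ≈ -3954.0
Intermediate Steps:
S(I, j) = -5 + I*j (S(I, j) = I*j - 5 = -5 + I*j)
W = 1/1448 (W = 2/((-5 - 10*(-34)) + 2561) = 2/((-5 + 340) + 2561) = 2/(335 + 2561) = 2/2896 = 2*(1/2896) = 1/1448 ≈ 0.00069061)
-3954 + W = -3954 + 1/1448 = -5725391/1448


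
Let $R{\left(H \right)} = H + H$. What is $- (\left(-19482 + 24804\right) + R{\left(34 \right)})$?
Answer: $-5390$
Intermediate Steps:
$R{\left(H \right)} = 2 H$
$- (\left(-19482 + 24804\right) + R{\left(34 \right)}) = - (\left(-19482 + 24804\right) + 2 \cdot 34) = - (5322 + 68) = \left(-1\right) 5390 = -5390$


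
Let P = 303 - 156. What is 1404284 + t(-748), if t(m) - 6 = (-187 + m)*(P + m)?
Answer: 1966225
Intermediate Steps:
P = 147
t(m) = 6 + (-187 + m)*(147 + m)
1404284 + t(-748) = 1404284 + (-27483 + (-748)² - 40*(-748)) = 1404284 + (-27483 + 559504 + 29920) = 1404284 + 561941 = 1966225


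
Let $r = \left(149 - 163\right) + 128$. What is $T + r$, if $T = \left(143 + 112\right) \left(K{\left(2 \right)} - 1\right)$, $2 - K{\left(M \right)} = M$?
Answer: $-141$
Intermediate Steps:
$r = 114$ ($r = -14 + 128 = 114$)
$K{\left(M \right)} = 2 - M$
$T = -255$ ($T = \left(143 + 112\right) \left(\left(2 - 2\right) - 1\right) = 255 \left(\left(2 - 2\right) - 1\right) = 255 \left(0 - 1\right) = 255 \left(-1\right) = -255$)
$T + r = -255 + 114 = -141$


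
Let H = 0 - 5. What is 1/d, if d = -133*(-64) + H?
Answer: 1/8507 ≈ 0.00011755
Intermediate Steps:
H = -5
d = 8507 (d = -133*(-64) - 5 = 8512 - 5 = 8507)
1/d = 1/8507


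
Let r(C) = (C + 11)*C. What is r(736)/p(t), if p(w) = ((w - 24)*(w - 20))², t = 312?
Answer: 1909/24556032 ≈ 7.7741e-5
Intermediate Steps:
p(w) = (-24 + w)²*(-20 + w)² (p(w) = ((-24 + w)*(-20 + w))² = (-24 + w)²*(-20 + w)²)
r(C) = C*(11 + C) (r(C) = (11 + C)*C = C*(11 + C))
r(736)/p(t) = (736*(11 + 736))/(((-24 + 312)²*(-20 + 312)²)) = (736*747)/((288²*292²)) = 549792/((82944*85264)) = 549792/7072137216 = 549792*(1/7072137216) = 1909/24556032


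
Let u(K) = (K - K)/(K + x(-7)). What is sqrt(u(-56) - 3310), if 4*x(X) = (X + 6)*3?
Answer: I*sqrt(3310) ≈ 57.533*I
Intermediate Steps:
x(X) = 9/2 + 3*X/4 (x(X) = ((X + 6)*3)/4 = ((6 + X)*3)/4 = (18 + 3*X)/4 = 9/2 + 3*X/4)
u(K) = 0 (u(K) = (K - K)/(K + (9/2 + (3/4)*(-7))) = 0/(K + (9/2 - 21/4)) = 0/(K - 3/4) = 0/(-3/4 + K) = 0)
sqrt(u(-56) - 3310) = sqrt(0 - 3310) = sqrt(-3310) = I*sqrt(3310)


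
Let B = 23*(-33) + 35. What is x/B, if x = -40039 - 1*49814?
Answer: 89853/724 ≈ 124.11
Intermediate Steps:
x = -89853 (x = -40039 - 49814 = -89853)
B = -724 (B = -759 + 35 = -724)
x/B = -89853/(-724) = -89853*(-1/724) = 89853/724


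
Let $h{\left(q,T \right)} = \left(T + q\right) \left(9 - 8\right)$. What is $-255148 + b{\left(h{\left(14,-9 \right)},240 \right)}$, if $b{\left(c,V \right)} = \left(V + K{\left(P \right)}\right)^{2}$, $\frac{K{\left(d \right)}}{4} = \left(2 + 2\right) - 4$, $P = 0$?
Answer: $-197548$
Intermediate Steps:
$K{\left(d \right)} = 0$ ($K{\left(d \right)} = 4 \left(\left(2 + 2\right) - 4\right) = 4 \left(4 - 4\right) = 4 \cdot 0 = 0$)
$h{\left(q,T \right)} = T + q$ ($h{\left(q,T \right)} = \left(T + q\right) 1 = T + q$)
$b{\left(c,V \right)} = V^{2}$ ($b{\left(c,V \right)} = \left(V + 0\right)^{2} = V^{2}$)
$-255148 + b{\left(h{\left(14,-9 \right)},240 \right)} = -255148 + 240^{2} = -255148 + 57600 = -197548$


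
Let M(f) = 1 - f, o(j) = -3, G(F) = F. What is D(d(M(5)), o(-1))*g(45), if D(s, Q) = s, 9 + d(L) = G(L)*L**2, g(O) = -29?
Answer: 2117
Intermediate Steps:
d(L) = -9 + L**3 (d(L) = -9 + L*L**2 = -9 + L**3)
D(d(M(5)), o(-1))*g(45) = (-9 + (1 - 1*5)**3)*(-29) = (-9 + (1 - 5)**3)*(-29) = (-9 + (-4)**3)*(-29) = (-9 - 64)*(-29) = -73*(-29) = 2117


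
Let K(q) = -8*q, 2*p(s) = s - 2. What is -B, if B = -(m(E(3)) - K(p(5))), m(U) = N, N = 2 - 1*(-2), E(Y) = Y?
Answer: 16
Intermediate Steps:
N = 4 (N = 2 + 2 = 4)
p(s) = -1 + s/2 (p(s) = (s - 2)/2 = (-2 + s)/2 = -1 + s/2)
m(U) = 4
B = -16 (B = -(4 - (-8)*(-1 + (½)*5)) = -(4 - (-8)*(-1 + 5/2)) = -(4 - (-8)*3/2) = -(4 - 1*(-12)) = -(4 + 12) = -1*16 = -16)
-B = -1*(-16) = 16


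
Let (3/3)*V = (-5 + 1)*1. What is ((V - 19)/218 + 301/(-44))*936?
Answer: -7795710/1199 ≈ -6501.8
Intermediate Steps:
V = -4 (V = (-5 + 1)*1 = -4*1 = -4)
((V - 19)/218 + 301/(-44))*936 = ((-4 - 19)/218 + 301/(-44))*936 = (-23*1/218 + 301*(-1/44))*936 = (-23/218 - 301/44)*936 = -33315/4796*936 = -7795710/1199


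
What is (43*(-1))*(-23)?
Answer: 989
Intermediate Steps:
(43*(-1))*(-23) = -43*(-23) = 989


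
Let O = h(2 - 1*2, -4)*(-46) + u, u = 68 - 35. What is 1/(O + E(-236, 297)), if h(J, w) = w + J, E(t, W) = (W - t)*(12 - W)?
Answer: -1/151688 ≈ -6.5925e-6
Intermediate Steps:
u = 33
E(t, W) = (12 - W)*(W - t)
h(J, w) = J + w
O = 217 (O = ((2 - 1*2) - 4)*(-46) + 33 = ((2 - 2) - 4)*(-46) + 33 = (0 - 4)*(-46) + 33 = -4*(-46) + 33 = 184 + 33 = 217)
1/(O + E(-236, 297)) = 1/(217 + (-1*297² - 12*(-236) + 12*297 + 297*(-236))) = 1/(217 + (-1*88209 + 2832 + 3564 - 70092)) = 1/(217 + (-88209 + 2832 + 3564 - 70092)) = 1/(217 - 151905) = 1/(-151688) = -1/151688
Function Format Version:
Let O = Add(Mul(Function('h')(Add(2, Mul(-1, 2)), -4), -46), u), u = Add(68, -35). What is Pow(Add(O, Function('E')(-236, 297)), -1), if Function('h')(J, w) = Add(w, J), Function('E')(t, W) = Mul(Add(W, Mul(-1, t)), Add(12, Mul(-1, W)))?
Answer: Rational(-1, 151688) ≈ -6.5925e-6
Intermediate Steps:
u = 33
Function('E')(t, W) = Mul(Add(12, Mul(-1, W)), Add(W, Mul(-1, t)))
Function('h')(J, w) = Add(J, w)
O = 217 (O = Add(Mul(Add(Add(2, Mul(-1, 2)), -4), -46), 33) = Add(Mul(Add(Add(2, -2), -4), -46), 33) = Add(Mul(Add(0, -4), -46), 33) = Add(Mul(-4, -46), 33) = Add(184, 33) = 217)
Pow(Add(O, Function('E')(-236, 297)), -1) = Pow(Add(217, Add(Mul(-1, Pow(297, 2)), Mul(-12, -236), Mul(12, 297), Mul(297, -236))), -1) = Pow(Add(217, Add(Mul(-1, 88209), 2832, 3564, -70092)), -1) = Pow(Add(217, Add(-88209, 2832, 3564, -70092)), -1) = Pow(Add(217, -151905), -1) = Pow(-151688, -1) = Rational(-1, 151688)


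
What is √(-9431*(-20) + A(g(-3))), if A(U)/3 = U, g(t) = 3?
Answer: √188629 ≈ 434.31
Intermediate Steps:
A(U) = 3*U
√(-9431*(-20) + A(g(-3))) = √(-9431*(-20) + 3*3) = √(188620 + 9) = √188629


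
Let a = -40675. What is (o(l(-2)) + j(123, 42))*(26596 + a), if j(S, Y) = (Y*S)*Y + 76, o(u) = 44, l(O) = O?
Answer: -3056438268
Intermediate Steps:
j(S, Y) = 76 + S*Y² (j(S, Y) = (S*Y)*Y + 76 = S*Y² + 76 = 76 + S*Y²)
(o(l(-2)) + j(123, 42))*(26596 + a) = (44 + (76 + 123*42²))*(26596 - 40675) = (44 + (76 + 123*1764))*(-14079) = (44 + (76 + 216972))*(-14079) = (44 + 217048)*(-14079) = 217092*(-14079) = -3056438268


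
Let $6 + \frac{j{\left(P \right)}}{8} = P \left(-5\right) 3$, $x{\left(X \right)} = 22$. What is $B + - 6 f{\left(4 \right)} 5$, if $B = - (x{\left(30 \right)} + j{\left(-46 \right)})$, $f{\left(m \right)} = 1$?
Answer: $-5524$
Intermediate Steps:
$j{\left(P \right)} = -48 - 120 P$ ($j{\left(P \right)} = -48 + 8 P \left(-5\right) 3 = -48 + 8 - 5 P 3 = -48 + 8 \left(- 15 P\right) = -48 - 120 P$)
$B = -5494$ ($B = - (22 - -5472) = - (22 + \left(-48 + 5520\right)) = - (22 + 5472) = \left(-1\right) 5494 = -5494$)
$B + - 6 f{\left(4 \right)} 5 = -5494 + \left(-6\right) 1 \cdot 5 = -5494 - 30 = -5524$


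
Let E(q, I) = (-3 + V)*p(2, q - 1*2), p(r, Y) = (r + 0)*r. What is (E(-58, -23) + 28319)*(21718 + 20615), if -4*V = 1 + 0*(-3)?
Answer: 1198277898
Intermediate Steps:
V = -¼ (V = -(1 + 0*(-3))/4 = -(1 + 0)/4 = -¼*1 = -¼ ≈ -0.25000)
p(r, Y) = r² (p(r, Y) = r*r = r²)
E(q, I) = -13 (E(q, I) = (-3 - ¼)*2² = -13/4*4 = -13)
(E(-58, -23) + 28319)*(21718 + 20615) = (-13 + 28319)*(21718 + 20615) = 28306*42333 = 1198277898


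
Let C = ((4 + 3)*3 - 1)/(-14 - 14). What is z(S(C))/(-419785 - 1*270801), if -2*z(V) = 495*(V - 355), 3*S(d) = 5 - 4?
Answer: -43890/345293 ≈ -0.12711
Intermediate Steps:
C = -5/7 (C = (7*3 - 1)/(-28) = (21 - 1)*(-1/28) = 20*(-1/28) = -5/7 ≈ -0.71429)
S(d) = 1/3 (S(d) = (5 - 4)/3 = (1/3)*1 = 1/3)
z(V) = 175725/2 - 495*V/2 (z(V) = -495*(V - 355)/2 = -495*(-355 + V)/2 = -(-175725 + 495*V)/2 = 175725/2 - 495*V/2)
z(S(C))/(-419785 - 1*270801) = (175725/2 - 495/2*1/3)/(-419785 - 1*270801) = (175725/2 - 165/2)/(-419785 - 270801) = 87780/(-690586) = 87780*(-1/690586) = -43890/345293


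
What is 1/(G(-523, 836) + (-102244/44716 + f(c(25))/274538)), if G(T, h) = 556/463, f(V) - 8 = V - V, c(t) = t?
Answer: -710487459913/771323869403 ≈ -0.92113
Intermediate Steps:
f(V) = 8 (f(V) = 8 + (V - V) = 8 + 0 = 8)
G(T, h) = 556/463 (G(T, h) = 556*(1/463) = 556/463)
1/(G(-523, 836) + (-102244/44716 + f(c(25))/274538)) = 1/(556/463 + (-102244/44716 + 8/274538)) = 1/(556/463 + (-102244*1/44716 + 8*(1/274538))) = 1/(556/463 + (-25561/11179 + 4/137269)) = 1/(556/463 - 3508688193/1534530151) = 1/(-771323869403/710487459913) = -710487459913/771323869403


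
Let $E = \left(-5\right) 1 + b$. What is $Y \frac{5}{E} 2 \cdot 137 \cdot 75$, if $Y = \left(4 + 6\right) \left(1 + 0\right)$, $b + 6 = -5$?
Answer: $- \frac{256875}{4} \approx -64219.0$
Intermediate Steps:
$b = -11$ ($b = -6 - 5 = -11$)
$Y = 10$ ($Y = 10 \cdot 1 = 10$)
$E = -16$ ($E = \left(-5\right) 1 - 11 = -5 - 11 = -16$)
$Y \frac{5}{E} 2 \cdot 137 \cdot 75 = 10 \frac{5}{-16} \cdot 2 \cdot 137 \cdot 75 = 10 \cdot 5 \left(- \frac{1}{16}\right) 2 \cdot 137 \cdot 75 = 10 \left(- \frac{5}{16}\right) 2 \cdot 137 \cdot 75 = \left(- \frac{25}{8}\right) 2 \cdot 137 \cdot 75 = \left(- \frac{25}{4}\right) 137 \cdot 75 = \left(- \frac{3425}{4}\right) 75 = - \frac{256875}{4}$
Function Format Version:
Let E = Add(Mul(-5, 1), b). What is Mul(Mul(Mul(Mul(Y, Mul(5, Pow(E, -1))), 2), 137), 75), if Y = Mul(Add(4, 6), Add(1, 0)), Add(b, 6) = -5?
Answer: Rational(-256875, 4) ≈ -64219.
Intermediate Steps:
b = -11 (b = Add(-6, -5) = -11)
Y = 10 (Y = Mul(10, 1) = 10)
E = -16 (E = Add(Mul(-5, 1), -11) = Add(-5, -11) = -16)
Mul(Mul(Mul(Mul(Y, Mul(5, Pow(E, -1))), 2), 137), 75) = Mul(Mul(Mul(Mul(10, Mul(5, Pow(-16, -1))), 2), 137), 75) = Mul(Mul(Mul(Mul(10, Mul(5, Rational(-1, 16))), 2), 137), 75) = Mul(Mul(Mul(Mul(10, Rational(-5, 16)), 2), 137), 75) = Mul(Mul(Mul(Rational(-25, 8), 2), 137), 75) = Mul(Mul(Rational(-25, 4), 137), 75) = Mul(Rational(-3425, 4), 75) = Rational(-256875, 4)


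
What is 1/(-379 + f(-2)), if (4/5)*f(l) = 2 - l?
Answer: -1/374 ≈ -0.0026738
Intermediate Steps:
f(l) = 5/2 - 5*l/4 (f(l) = 5*(2 - l)/4 = 5/2 - 5*l/4)
1/(-379 + f(-2)) = 1/(-379 + (5/2 - 5/4*(-2))) = 1/(-379 + (5/2 + 5/2)) = 1/(-379 + 5) = 1/(-374) = -1/374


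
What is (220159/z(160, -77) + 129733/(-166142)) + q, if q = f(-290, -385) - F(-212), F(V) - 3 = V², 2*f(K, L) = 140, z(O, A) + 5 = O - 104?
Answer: -343682641039/8473242 ≈ -40561.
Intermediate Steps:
z(O, A) = -109 + O (z(O, A) = -5 + (O - 104) = -5 + (-104 + O) = -109 + O)
f(K, L) = 70 (f(K, L) = (½)*140 = 70)
F(V) = 3 + V²
q = -44877 (q = 70 - (3 + (-212)²) = 70 - (3 + 44944) = 70 - 1*44947 = 70 - 44947 = -44877)
(220159/z(160, -77) + 129733/(-166142)) + q = (220159/(-109 + 160) + 129733/(-166142)) - 44877 = (220159/51 + 129733*(-1/166142)) - 44877 = (220159*(1/51) - 129733/166142) - 44877 = (220159/51 - 129733/166142) - 44877 = 36571040195/8473242 - 44877 = -343682641039/8473242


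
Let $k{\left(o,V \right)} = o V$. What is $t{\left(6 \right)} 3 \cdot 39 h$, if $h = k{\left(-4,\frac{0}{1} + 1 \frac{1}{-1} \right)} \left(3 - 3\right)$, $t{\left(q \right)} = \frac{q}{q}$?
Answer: $0$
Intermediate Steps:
$k{\left(o,V \right)} = V o$
$t{\left(q \right)} = 1$
$h = 0$ ($h = \left(\frac{0}{1} + 1 \frac{1}{-1}\right) \left(-4\right) \left(3 - 3\right) = \left(0 \cdot 1 + 1 \left(-1\right)\right) \left(-4\right) 0 = \left(0 - 1\right) \left(-4\right) 0 = \left(-1\right) \left(-4\right) 0 = 4 \cdot 0 = 0$)
$t{\left(6 \right)} 3 \cdot 39 h = 1 \cdot 3 \cdot 39 \cdot 0 = 3 \cdot 39 \cdot 0 = 117 \cdot 0 = 0$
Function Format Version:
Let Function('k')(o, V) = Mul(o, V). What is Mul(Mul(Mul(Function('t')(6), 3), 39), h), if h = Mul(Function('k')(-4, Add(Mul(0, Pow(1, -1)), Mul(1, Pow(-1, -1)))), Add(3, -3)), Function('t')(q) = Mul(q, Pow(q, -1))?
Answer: 0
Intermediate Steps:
Function('k')(o, V) = Mul(V, o)
Function('t')(q) = 1
h = 0 (h = Mul(Mul(Add(Mul(0, Pow(1, -1)), Mul(1, Pow(-1, -1))), -4), Add(3, -3)) = Mul(Mul(Add(Mul(0, 1), Mul(1, -1)), -4), 0) = Mul(Mul(Add(0, -1), -4), 0) = Mul(Mul(-1, -4), 0) = Mul(4, 0) = 0)
Mul(Mul(Mul(Function('t')(6), 3), 39), h) = Mul(Mul(Mul(1, 3), 39), 0) = Mul(Mul(3, 39), 0) = Mul(117, 0) = 0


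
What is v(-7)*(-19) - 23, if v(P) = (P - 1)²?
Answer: -1239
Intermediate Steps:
v(P) = (-1 + P)²
v(-7)*(-19) - 23 = (-1 - 7)²*(-19) - 23 = (-8)²*(-19) - 23 = 64*(-19) - 23 = -1216 - 23 = -1239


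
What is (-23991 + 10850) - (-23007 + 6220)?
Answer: 3646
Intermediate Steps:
(-23991 + 10850) - (-23007 + 6220) = -13141 - 1*(-16787) = -13141 + 16787 = 3646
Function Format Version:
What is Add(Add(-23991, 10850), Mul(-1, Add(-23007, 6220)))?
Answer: 3646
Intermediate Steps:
Add(Add(-23991, 10850), Mul(-1, Add(-23007, 6220))) = Add(-13141, Mul(-1, -16787)) = Add(-13141, 16787) = 3646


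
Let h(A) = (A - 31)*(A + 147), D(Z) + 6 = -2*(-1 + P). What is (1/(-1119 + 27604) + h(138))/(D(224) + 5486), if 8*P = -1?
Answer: 3230640304/580789565 ≈ 5.5625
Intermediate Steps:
P = -⅛ (P = (⅛)*(-1) = -⅛ ≈ -0.12500)
D(Z) = -15/4 (D(Z) = -6 - 2*(-1 - ⅛) = -6 - 2*(-9/8) = -6 + 9/4 = -15/4)
h(A) = (-31 + A)*(147 + A)
(1/(-1119 + 27604) + h(138))/(D(224) + 5486) = (1/(-1119 + 27604) + (-4557 + 138² + 116*138))/(-15/4 + 5486) = (1/26485 + (-4557 + 19044 + 16008))/(21929/4) = (1/26485 + 30495)*(4/21929) = (807660076/26485)*(4/21929) = 3230640304/580789565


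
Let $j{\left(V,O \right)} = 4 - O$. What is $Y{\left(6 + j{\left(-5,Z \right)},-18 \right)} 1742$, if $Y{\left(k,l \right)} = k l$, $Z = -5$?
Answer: $-470340$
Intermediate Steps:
$Y{\left(6 + j{\left(-5,Z \right)},-18 \right)} 1742 = \left(6 + \left(4 - -5\right)\right) \left(-18\right) 1742 = \left(6 + \left(4 + 5\right)\right) \left(-18\right) 1742 = \left(6 + 9\right) \left(-18\right) 1742 = 15 \left(-18\right) 1742 = \left(-270\right) 1742 = -470340$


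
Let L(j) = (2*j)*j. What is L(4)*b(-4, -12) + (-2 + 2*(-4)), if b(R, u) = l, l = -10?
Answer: -330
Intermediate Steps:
L(j) = 2*j**2
b(R, u) = -10
L(4)*b(-4, -12) + (-2 + 2*(-4)) = (2*4**2)*(-10) + (-2 + 2*(-4)) = (2*16)*(-10) + (-2 - 8) = 32*(-10) - 10 = -320 - 10 = -330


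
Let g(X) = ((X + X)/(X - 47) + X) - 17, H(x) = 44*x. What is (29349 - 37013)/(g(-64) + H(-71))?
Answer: 850704/355627 ≈ 2.3921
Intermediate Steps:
g(X) = -17 + X + 2*X/(-47 + X) (g(X) = ((2*X)/(-47 + X) + X) - 17 = (2*X/(-47 + X) + X) - 17 = (X + 2*X/(-47 + X)) - 17 = -17 + X + 2*X/(-47 + X))
(29349 - 37013)/(g(-64) + H(-71)) = (29349 - 37013)/((799 + (-64)² - 62*(-64))/(-47 - 64) + 44*(-71)) = -7664/((799 + 4096 + 3968)/(-111) - 3124) = -7664/(-1/111*8863 - 3124) = -7664/(-8863/111 - 3124) = -7664/(-355627/111) = -7664*(-111/355627) = 850704/355627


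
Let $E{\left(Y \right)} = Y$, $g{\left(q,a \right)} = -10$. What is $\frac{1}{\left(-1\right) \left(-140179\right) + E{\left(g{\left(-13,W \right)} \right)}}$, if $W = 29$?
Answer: $\frac{1}{140169} \approx 7.1342 \cdot 10^{-6}$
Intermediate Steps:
$\frac{1}{\left(-1\right) \left(-140179\right) + E{\left(g{\left(-13,W \right)} \right)}} = \frac{1}{\left(-1\right) \left(-140179\right) - 10} = \frac{1}{140179 - 10} = \frac{1}{140169}$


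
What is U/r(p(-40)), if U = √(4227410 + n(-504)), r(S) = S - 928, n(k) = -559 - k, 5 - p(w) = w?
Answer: -√4227355/883 ≈ -2.3285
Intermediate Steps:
p(w) = 5 - w
r(S) = -928 + S
U = √4227355 (U = √(4227410 + (-559 - 1*(-504))) = √(4227410 + (-559 + 504)) = √(4227410 - 55) = √4227355 ≈ 2056.1)
U/r(p(-40)) = √4227355/(-928 + (5 - 1*(-40))) = √4227355/(-928 + (5 + 40)) = √4227355/(-928 + 45) = √4227355/(-883) = √4227355*(-1/883) = -√4227355/883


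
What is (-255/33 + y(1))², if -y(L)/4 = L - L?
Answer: 7225/121 ≈ 59.711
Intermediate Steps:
y(L) = 0 (y(L) = -4*(L - L) = -4*0 = 0)
(-255/33 + y(1))² = (-255/33 + 0)² = (-255*1/33 + 0)² = (-85/11 + 0)² = (-85/11)² = 7225/121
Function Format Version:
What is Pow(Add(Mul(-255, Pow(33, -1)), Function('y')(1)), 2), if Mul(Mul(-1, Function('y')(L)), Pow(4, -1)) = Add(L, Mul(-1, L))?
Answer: Rational(7225, 121) ≈ 59.711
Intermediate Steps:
Function('y')(L) = 0 (Function('y')(L) = Mul(-4, Add(L, Mul(-1, L))) = Mul(-4, 0) = 0)
Pow(Add(Mul(-255, Pow(33, -1)), Function('y')(1)), 2) = Pow(Add(Mul(-255, Pow(33, -1)), 0), 2) = Pow(Add(Mul(-255, Rational(1, 33)), 0), 2) = Pow(Add(Rational(-85, 11), 0), 2) = Pow(Rational(-85, 11), 2) = Rational(7225, 121)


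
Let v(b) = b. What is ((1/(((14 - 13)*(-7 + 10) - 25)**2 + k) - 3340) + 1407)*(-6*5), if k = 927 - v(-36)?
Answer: 83911500/1447 ≈ 57990.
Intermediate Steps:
k = 963 (k = 927 - 1*(-36) = 927 + 36 = 963)
((1/(((14 - 13)*(-7 + 10) - 25)**2 + k) - 3340) + 1407)*(-6*5) = ((1/(((14 - 13)*(-7 + 10) - 25)**2 + 963) - 3340) + 1407)*(-6*5) = ((1/((1*3 - 25)**2 + 963) - 3340) + 1407)*(-30) = ((1/((3 - 25)**2 + 963) - 3340) + 1407)*(-30) = ((1/((-22)**2 + 963) - 3340) + 1407)*(-30) = ((1/(484 + 963) - 3340) + 1407)*(-30) = ((1/1447 - 3340) + 1407)*(-30) = (-4832979/1447 + 1407)*(-30) = -2797050/1447*(-30) = 83911500/1447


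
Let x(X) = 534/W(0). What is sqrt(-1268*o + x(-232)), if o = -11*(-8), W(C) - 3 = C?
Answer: I*sqrt(111406) ≈ 333.78*I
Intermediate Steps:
W(C) = 3 + C
x(X) = 178 (x(X) = 534/(3 + 0) = 534/3 = 534*(1/3) = 178)
o = 88
sqrt(-1268*o + x(-232)) = sqrt(-1268*88 + 178) = sqrt(-111584 + 178) = sqrt(-111406) = I*sqrt(111406)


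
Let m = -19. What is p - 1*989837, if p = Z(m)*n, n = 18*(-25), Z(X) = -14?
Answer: -983537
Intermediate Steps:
n = -450
p = 6300 (p = -14*(-450) = 6300)
p - 1*989837 = 6300 - 1*989837 = 6300 - 989837 = -983537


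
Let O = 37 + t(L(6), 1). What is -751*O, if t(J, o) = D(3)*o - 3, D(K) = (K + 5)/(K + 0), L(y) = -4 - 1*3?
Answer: -82610/3 ≈ -27537.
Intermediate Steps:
L(y) = -7 (L(y) = -4 - 3 = -7)
D(K) = (5 + K)/K
t(J, o) = -3 + 8*o/3 (t(J, o) = ((5 + 3)/3)*o - 3 = ((⅓)*8)*o - 3 = 8*o/3 - 3 = -3 + 8*o/3)
O = 110/3 (O = 37 + (-3 + (8/3)*1) = 37 + (-3 + 8/3) = 37 - ⅓ = 110/3 ≈ 36.667)
-751*O = -751*110/3 = -82610/3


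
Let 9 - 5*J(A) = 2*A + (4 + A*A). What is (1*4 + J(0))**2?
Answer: 25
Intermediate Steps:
J(A) = 1 - 2*A/5 - A**2/5 (J(A) = 9/5 - (2*A + (4 + A*A))/5 = 9/5 - (2*A + (4 + A**2))/5 = 9/5 - (4 + A**2 + 2*A)/5 = 9/5 + (-4/5 - 2*A/5 - A**2/5) = 1 - 2*A/5 - A**2/5)
(1*4 + J(0))**2 = (1*4 + (1 - 2/5*0 - 1/5*0**2))**2 = (4 + (1 + 0 - 1/5*0))**2 = (4 + (1 + 0 + 0))**2 = (4 + 1)**2 = 5**2 = 25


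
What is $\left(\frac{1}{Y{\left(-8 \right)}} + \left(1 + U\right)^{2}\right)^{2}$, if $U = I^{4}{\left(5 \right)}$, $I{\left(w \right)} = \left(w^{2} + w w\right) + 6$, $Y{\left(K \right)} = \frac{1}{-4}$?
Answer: $9354242162769151098361430025$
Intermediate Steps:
$Y{\left(K \right)} = - \frac{1}{4}$
$I{\left(w \right)} = 6 + 2 w^{2}$ ($I{\left(w \right)} = \left(w^{2} + w^{2}\right) + 6 = 2 w^{2} + 6 = 6 + 2 w^{2}$)
$U = 9834496$ ($U = \left(6 + 2 \cdot 5^{2}\right)^{4} = \left(6 + 2 \cdot 25\right)^{4} = \left(6 + 50\right)^{4} = 56^{4} = 9834496$)
$\left(\frac{1}{Y{\left(-8 \right)}} + \left(1 + U\right)^{2}\right)^{2} = \left(\frac{1}{- \frac{1}{4}} + \left(1 + 9834496\right)^{2}\right)^{2} = \left(-4 + 9834497^{2}\right)^{2} = \left(-4 + 96717331243009\right)^{2} = 96717331243005^{2} = 9354242162769151098361430025$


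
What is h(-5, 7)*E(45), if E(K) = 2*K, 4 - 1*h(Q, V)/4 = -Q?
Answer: -360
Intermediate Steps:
h(Q, V) = 16 + 4*Q (h(Q, V) = 16 - (-4)*Q = 16 + 4*Q)
h(-5, 7)*E(45) = (16 + 4*(-5))*(2*45) = (16 - 20)*90 = -4*90 = -360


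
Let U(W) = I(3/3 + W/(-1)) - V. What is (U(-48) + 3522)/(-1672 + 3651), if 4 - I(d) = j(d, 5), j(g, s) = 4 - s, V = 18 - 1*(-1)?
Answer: 3508/1979 ≈ 1.7726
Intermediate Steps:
V = 19 (V = 18 + 1 = 19)
I(d) = 5 (I(d) = 4 - (4 - 1*5) = 4 - (4 - 5) = 4 - 1*(-1) = 4 + 1 = 5)
U(W) = -14 (U(W) = 5 - 1*19 = 5 - 19 = -14)
(U(-48) + 3522)/(-1672 + 3651) = (-14 + 3522)/(-1672 + 3651) = 3508/1979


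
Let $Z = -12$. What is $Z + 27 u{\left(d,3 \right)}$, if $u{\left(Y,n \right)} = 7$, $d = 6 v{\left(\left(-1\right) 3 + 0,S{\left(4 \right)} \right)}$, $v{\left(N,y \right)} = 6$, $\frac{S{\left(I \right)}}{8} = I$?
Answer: $177$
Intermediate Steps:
$S{\left(I \right)} = 8 I$
$d = 36$ ($d = 6 \cdot 6 = 36$)
$Z + 27 u{\left(d,3 \right)} = -12 + 27 \cdot 7 = -12 + 189 = 177$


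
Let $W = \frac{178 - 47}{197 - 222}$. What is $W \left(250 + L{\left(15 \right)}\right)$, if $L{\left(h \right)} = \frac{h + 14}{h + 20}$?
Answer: $- \frac{1150049}{875} \approx -1314.3$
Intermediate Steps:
$W = - \frac{131}{25}$ ($W = \frac{131}{-25} = 131 \left(- \frac{1}{25}\right) = - \frac{131}{25} \approx -5.24$)
$L{\left(h \right)} = \frac{14 + h}{20 + h}$
$W \left(250 + L{\left(15 \right)}\right) = - \frac{131 \left(250 + \frac{14 + 15}{20 + 15}\right)}{25} = - \frac{131 \left(250 + \frac{1}{35} \cdot 29\right)}{25} = - \frac{131 \left(250 + \frac{29}{35}\right)}{25} = \left(- \frac{131}{25}\right) \frac{8779}{35} = - \frac{1150049}{875}$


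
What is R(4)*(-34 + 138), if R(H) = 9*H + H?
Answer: 4160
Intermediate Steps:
R(H) = 10*H
R(4)*(-34 + 138) = (10*4)*(-34 + 138) = 40*104 = 4160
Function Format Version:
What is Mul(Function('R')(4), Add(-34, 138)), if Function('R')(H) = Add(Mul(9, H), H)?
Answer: 4160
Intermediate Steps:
Function('R')(H) = Mul(10, H)
Mul(Function('R')(4), Add(-34, 138)) = Mul(Mul(10, 4), Add(-34, 138)) = Mul(40, 104) = 4160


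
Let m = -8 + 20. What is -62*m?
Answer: -744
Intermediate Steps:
m = 12
-62*m = -62*12 = -744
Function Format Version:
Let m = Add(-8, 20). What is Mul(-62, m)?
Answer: -744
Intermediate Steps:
m = 12
Mul(-62, m) = Mul(-62, 12) = -744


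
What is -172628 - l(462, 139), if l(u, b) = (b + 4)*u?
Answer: -238694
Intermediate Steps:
l(u, b) = u*(4 + b) (l(u, b) = (4 + b)*u = u*(4 + b))
-172628 - l(462, 139) = -172628 - 462*(4 + 139) = -172628 - 462*143 = -172628 - 1*66066 = -172628 - 66066 = -238694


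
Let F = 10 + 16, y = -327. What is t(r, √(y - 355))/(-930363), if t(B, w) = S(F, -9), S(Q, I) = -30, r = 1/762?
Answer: 10/310121 ≈ 3.2245e-5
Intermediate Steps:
r = 1/762 ≈ 0.0013123
F = 26
t(B, w) = -30
t(r, √(y - 355))/(-930363) = -30/(-930363) = -30*(-1/930363) = 10/310121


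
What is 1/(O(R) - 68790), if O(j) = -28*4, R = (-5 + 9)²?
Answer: -1/68902 ≈ -1.4513e-5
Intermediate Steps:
R = 16 (R = 4² = 16)
O(j) = -112
1/(O(R) - 68790) = 1/(-112 - 68790) = 1/(-68902) = -1/68902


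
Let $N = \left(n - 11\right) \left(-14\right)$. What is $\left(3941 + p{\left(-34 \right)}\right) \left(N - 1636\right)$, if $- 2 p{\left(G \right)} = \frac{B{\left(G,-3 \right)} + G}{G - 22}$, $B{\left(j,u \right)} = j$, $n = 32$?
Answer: $- \frac{106469415}{14} \approx -7.605 \cdot 10^{6}$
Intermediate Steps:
$p{\left(G \right)} = - \frac{G}{-22 + G}$ ($p{\left(G \right)} = - \frac{\left(G + G\right) \frac{1}{G - 22}}{2} = - \frac{2 G \frac{1}{-22 + G}}{2} = - \frac{G}{-22 + G}$)
$N = -294$ ($N = \left(32 - 11\right) \left(-14\right) = 21 \left(-14\right) = -294$)
$\left(3941 + p{\left(-34 \right)}\right) \left(N - 1636\right) = \left(3941 - - \frac{34}{-22 - 34}\right) \left(-294 - 1636\right) = \left(3941 - - \frac{34}{-56}\right) \left(-1930\right) = \left(3941 - \left(-34\right) \left(- \frac{1}{56}\right)\right) \left(-1930\right) = \left(3941 - \frac{17}{28}\right) \left(-1930\right) = \frac{110331}{28} \left(-1930\right) = - \frac{106469415}{14}$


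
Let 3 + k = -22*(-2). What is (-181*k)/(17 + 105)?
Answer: -7421/122 ≈ -60.828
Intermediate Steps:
k = 41 (k = -3 - 22*(-2) = -3 + 44 = 41)
(-181*k)/(17 + 105) = (-181*41)/(17 + 105) = -7421/122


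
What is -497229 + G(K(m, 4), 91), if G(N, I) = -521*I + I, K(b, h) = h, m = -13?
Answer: -544549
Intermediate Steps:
G(N, I) = -520*I
-497229 + G(K(m, 4), 91) = -497229 - 520*91 = -497229 - 47320 = -544549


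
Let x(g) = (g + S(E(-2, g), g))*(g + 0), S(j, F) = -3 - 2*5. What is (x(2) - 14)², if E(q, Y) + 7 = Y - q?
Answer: 1296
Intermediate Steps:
E(q, Y) = -7 + Y - q (E(q, Y) = -7 + (Y - q) = -7 + Y - q)
S(j, F) = -13 (S(j, F) = -3 - 10 = -13)
x(g) = g*(-13 + g) (x(g) = (g - 13)*(g + 0) = (-13 + g)*g = g*(-13 + g))
(x(2) - 14)² = (2*(-13 + 2) - 14)² = (2*(-11) - 14)² = (-22 - 14)² = (-36)² = 1296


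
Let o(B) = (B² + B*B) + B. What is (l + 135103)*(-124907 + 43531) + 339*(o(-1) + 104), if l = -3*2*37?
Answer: -10976040661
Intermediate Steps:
o(B) = B + 2*B² (o(B) = (B² + B²) + B = 2*B² + B = B + 2*B²)
l = -222 (l = -6*37 = -222)
(l + 135103)*(-124907 + 43531) + 339*(o(-1) + 104) = (-222 + 135103)*(-124907 + 43531) + 339*(-(1 + 2*(-1)) + 104) = 134881*(-81376) + 339*(-(1 - 2) + 104) = -10976076256 + 339*(-1*(-1) + 104) = -10976076256 + 339*(1 + 104) = -10976076256 + 339*105 = -10976076256 + 35595 = -10976040661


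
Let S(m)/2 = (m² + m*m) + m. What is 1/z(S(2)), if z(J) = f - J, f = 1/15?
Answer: -15/299 ≈ -0.050167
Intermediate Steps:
f = 1/15 ≈ 0.066667
S(m) = 2*m + 4*m² (S(m) = 2*((m² + m*m) + m) = 2*((m² + m²) + m) = 2*(2*m² + m) = 2*(m + 2*m²) = 2*m + 4*m²)
z(J) = 1/15 - J
1/z(S(2)) = 1/(1/15 - 2*2*(1 + 2*2)) = 1/(1/15 - 2*2*(1 + 4)) = 1/(1/15 - 2*2*5) = 1/(1/15 - 1*20) = 1/(1/15 - 20) = 1/(-299/15) = -15/299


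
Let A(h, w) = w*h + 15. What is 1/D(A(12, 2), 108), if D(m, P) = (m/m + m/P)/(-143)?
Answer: -5148/49 ≈ -105.06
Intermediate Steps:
A(h, w) = 15 + h*w (A(h, w) = h*w + 15 = 15 + h*w)
D(m, P) = -1/143 - m/(143*P) (D(m, P) = (1 + m/P)*(-1/143) = -1/143 - m/(143*P))
1/D(A(12, 2), 108) = 1/((1/143)*(-1*108 - (15 + 12*2))/108) = 1/((1/143)*(1/108)*(-108 - (15 + 24))) = 1/((1/143)*(1/108)*(-108 - 1*39)) = 1/((1/143)*(1/108)*(-108 - 39)) = 1/((1/143)*(1/108)*(-147)) = 1/(-49/5148) = -5148/49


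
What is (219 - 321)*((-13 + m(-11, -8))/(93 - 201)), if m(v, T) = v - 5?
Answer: -493/18 ≈ -27.389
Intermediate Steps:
m(v, T) = -5 + v
(219 - 321)*((-13 + m(-11, -8))/(93 - 201)) = (219 - 321)*((-13 + (-5 - 11))/(93 - 201)) = -102*(-13 - 16)/(-108) = -(-2958)*(-1)/108 = -102*29/108 = -493/18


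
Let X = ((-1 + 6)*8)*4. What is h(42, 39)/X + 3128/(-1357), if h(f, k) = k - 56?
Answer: -22763/9440 ≈ -2.4113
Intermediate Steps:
h(f, k) = -56 + k
X = 160 (X = (5*8)*4 = 40*4 = 160)
h(42, 39)/X + 3128/(-1357) = (-56 + 39)/160 + 3128/(-1357) = -17*1/160 + 3128*(-1/1357) = -17/160 - 136/59 = -22763/9440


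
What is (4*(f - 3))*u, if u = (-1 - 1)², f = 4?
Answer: 16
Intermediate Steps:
u = 4 (u = (-2)² = 4)
(4*(f - 3))*u = (4*(4 - 3))*4 = (4*1)*4 = 4*4 = 16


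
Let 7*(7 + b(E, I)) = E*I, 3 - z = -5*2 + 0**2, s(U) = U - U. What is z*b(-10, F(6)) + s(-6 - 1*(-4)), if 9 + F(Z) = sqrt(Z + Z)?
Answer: 533/7 - 260*sqrt(3)/7 ≈ 11.810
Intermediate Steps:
s(U) = 0
z = 13 (z = 3 - (-5*2 + 0**2) = 3 - (-10 + 0) = 3 - 1*(-10) = 3 + 10 = 13)
F(Z) = -9 + sqrt(2)*sqrt(Z) (F(Z) = -9 + sqrt(Z + Z) = -9 + sqrt(2*Z) = -9 + sqrt(2)*sqrt(Z))
b(E, I) = -7 + E*I/7 (b(E, I) = -7 + (E*I)/7 = -7 + E*I/7)
z*b(-10, F(6)) + s(-6 - 1*(-4)) = 13*(-7 + (1/7)*(-10)*(-9 + sqrt(2)*sqrt(6))) + 0 = 13*(-7 + (1/7)*(-10)*(-9 + 2*sqrt(3))) + 0 = 13*(-7 + (90/7 - 20*sqrt(3)/7)) + 0 = 13*(41/7 - 20*sqrt(3)/7) + 0 = (533/7 - 260*sqrt(3)/7) + 0 = 533/7 - 260*sqrt(3)/7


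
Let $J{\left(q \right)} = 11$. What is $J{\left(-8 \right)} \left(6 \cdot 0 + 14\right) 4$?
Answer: $616$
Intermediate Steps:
$J{\left(-8 \right)} \left(6 \cdot 0 + 14\right) 4 = 11 \left(6 \cdot 0 + 14\right) 4 = 11 \left(0 + 14\right) 4 = 11 \cdot 14 \cdot 4 = 11 \cdot 56 = 616$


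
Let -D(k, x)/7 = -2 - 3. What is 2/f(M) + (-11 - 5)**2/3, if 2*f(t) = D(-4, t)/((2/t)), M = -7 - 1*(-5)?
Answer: 8948/105 ≈ 85.219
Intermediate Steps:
D(k, x) = 35 (D(k, x) = -7*(-2 - 3) = -7*(-5) = 35)
M = -2 (M = -7 + 5 = -2)
f(t) = 35*t/4 (f(t) = (35/((2/t)))/2 = (35*(t/2))/2 = (35*t/2)/2 = 35*t/4)
2/f(M) + (-11 - 5)**2/3 = 2/(((35/4)*(-2))) + (-11 - 5)**2/3 = 2/(-35/2) + (-16)**2*(1/3) = 2*(-2/35) + 256*(1/3) = -4/35 + 256/3 = 8948/105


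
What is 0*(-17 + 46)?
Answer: 0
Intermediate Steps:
0*(-17 + 46) = 0*29 = 0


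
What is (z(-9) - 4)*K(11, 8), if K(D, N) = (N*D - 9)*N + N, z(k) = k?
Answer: -8320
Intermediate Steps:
K(D, N) = N + N*(-9 + D*N) (K(D, N) = (D*N - 9)*N + N = (-9 + D*N)*N + N = N*(-9 + D*N) + N = N + N*(-9 + D*N))
(z(-9) - 4)*K(11, 8) = (-9 - 4)*(8*(-8 + 11*8)) = -104*(-8 + 88) = -104*80 = -13*640 = -8320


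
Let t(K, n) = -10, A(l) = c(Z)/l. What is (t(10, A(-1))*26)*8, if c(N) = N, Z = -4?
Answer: -2080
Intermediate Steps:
A(l) = -4/l
(t(10, A(-1))*26)*8 = -10*26*8 = -260*8 = -2080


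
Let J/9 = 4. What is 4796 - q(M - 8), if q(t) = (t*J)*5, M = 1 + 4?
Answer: 5336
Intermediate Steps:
M = 5
J = 36 (J = 9*4 = 36)
q(t) = 180*t (q(t) = (t*36)*5 = (36*t)*5 = 180*t)
4796 - q(M - 8) = 4796 - 180*(5 - 8) = 4796 - 180*(-3) = 4796 - 1*(-540) = 4796 + 540 = 5336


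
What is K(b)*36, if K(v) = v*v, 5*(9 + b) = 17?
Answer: 28224/25 ≈ 1129.0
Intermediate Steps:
b = -28/5 (b = -9 + (⅕)*17 = -9 + 17/5 = -28/5 ≈ -5.6000)
K(v) = v²
K(b)*36 = (-28/5)²*36 = (784/25)*36 = 28224/25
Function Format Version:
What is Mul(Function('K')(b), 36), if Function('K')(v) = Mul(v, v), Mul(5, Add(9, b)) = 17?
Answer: Rational(28224, 25) ≈ 1129.0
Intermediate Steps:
b = Rational(-28, 5) (b = Add(-9, Mul(Rational(1, 5), 17)) = Add(-9, Rational(17, 5)) = Rational(-28, 5) ≈ -5.6000)
Function('K')(v) = Pow(v, 2)
Mul(Function('K')(b), 36) = Mul(Pow(Rational(-28, 5), 2), 36) = Mul(Rational(784, 25), 36) = Rational(28224, 25)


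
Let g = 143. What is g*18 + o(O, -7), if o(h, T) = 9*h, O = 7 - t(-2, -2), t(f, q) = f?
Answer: 2655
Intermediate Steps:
O = 9 (O = 7 - 1*(-2) = 7 + 2 = 9)
g*18 + o(O, -7) = 143*18 + 9*9 = 2574 + 81 = 2655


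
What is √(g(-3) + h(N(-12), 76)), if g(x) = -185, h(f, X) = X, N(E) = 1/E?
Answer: I*√109 ≈ 10.44*I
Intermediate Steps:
√(g(-3) + h(N(-12), 76)) = √(-185 + 76) = √(-109) = I*√109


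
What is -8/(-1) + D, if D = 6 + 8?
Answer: 22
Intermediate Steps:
D = 14
-8/(-1) + D = -8/(-1) + 14 = -8*(-1) + 14 = 8 + 14 = 22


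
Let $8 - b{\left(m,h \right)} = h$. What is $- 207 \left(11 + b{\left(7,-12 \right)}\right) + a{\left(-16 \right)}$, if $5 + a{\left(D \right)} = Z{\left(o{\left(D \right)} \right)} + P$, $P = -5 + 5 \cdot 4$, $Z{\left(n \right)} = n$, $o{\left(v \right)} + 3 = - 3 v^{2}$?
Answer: $-7178$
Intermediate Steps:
$o{\left(v \right)} = -3 - 3 v^{2}$
$P = 15$ ($P = -5 + 20 = 15$)
$a{\left(D \right)} = 7 - 3 D^{2}$ ($a{\left(D \right)} = -5 + \left(\left(-3 - 3 D^{2}\right) + 15\right) = -5 - \left(-12 + 3 D^{2}\right) = 7 - 3 D^{2}$)
$b{\left(m,h \right)} = 8 - h$
$- 207 \left(11 + b{\left(7,-12 \right)}\right) + a{\left(-16 \right)} = - 207 \left(11 + \left(8 - -12\right)\right) + \left(7 - 3 \left(-16\right)^{2}\right) = - 207 \left(11 + \left(8 + 12\right)\right) + \left(7 - 768\right) = - 207 \left(11 + 20\right) + \left(7 - 768\right) = \left(-207\right) 31 - 761 = -6417 - 761 = -7178$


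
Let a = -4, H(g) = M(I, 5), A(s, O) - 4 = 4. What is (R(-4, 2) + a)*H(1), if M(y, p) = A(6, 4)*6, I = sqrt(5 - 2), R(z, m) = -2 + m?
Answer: -192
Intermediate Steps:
A(s, O) = 8 (A(s, O) = 4 + 4 = 8)
I = sqrt(3) ≈ 1.7320
M(y, p) = 48 (M(y, p) = 8*6 = 48)
H(g) = 48
(R(-4, 2) + a)*H(1) = ((-2 + 2) - 4)*48 = (0 - 4)*48 = -4*48 = -192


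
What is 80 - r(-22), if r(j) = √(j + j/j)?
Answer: 80 - I*√21 ≈ 80.0 - 4.5826*I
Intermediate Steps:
r(j) = √(1 + j) (r(j) = √(j + 1) = √(1 + j))
80 - r(-22) = 80 - √(1 - 22) = 80 - √(-21) = 80 - I*√21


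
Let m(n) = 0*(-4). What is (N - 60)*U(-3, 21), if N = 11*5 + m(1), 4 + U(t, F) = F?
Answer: -85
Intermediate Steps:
m(n) = 0
U(t, F) = -4 + F
N = 55 (N = 11*5 + 0 = 55 + 0 = 55)
(N - 60)*U(-3, 21) = (55 - 60)*(-4 + 21) = -5*17 = -85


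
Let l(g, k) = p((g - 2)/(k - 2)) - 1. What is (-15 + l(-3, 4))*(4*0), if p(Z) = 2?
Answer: 0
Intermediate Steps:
l(g, k) = 1 (l(g, k) = 2 - 1 = 1)
(-15 + l(-3, 4))*(4*0) = (-15 + 1)*(4*0) = -14*0 = 0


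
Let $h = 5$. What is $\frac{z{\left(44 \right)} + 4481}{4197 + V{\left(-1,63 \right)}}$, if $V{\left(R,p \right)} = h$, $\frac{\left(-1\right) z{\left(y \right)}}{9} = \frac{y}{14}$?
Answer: $\frac{31169}{29414} \approx 1.0597$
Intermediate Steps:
$z{\left(y \right)} = - \frac{9 y}{14}$ ($z{\left(y \right)} = - 9 \frac{y}{14} = - \frac{9 y}{14}$)
$V{\left(R,p \right)} = 5$
$\frac{z{\left(44 \right)} + 4481}{4197 + V{\left(-1,63 \right)}} = \frac{\left(- \frac{9}{14}\right) 44 + 4481}{4197 + 5} = \frac{- \frac{198}{7} + 4481}{4202} = \frac{31169}{7} \cdot \frac{1}{4202} = \frac{31169}{29414}$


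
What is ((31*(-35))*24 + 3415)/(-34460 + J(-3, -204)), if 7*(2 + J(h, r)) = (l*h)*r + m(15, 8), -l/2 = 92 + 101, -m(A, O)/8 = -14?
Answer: 158375/477354 ≈ 0.33178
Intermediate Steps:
m(A, O) = 112 (m(A, O) = -8*(-14) = 112)
l = -386 (l = -2*(92 + 101) = -2*193 = -386)
J(h, r) = 14 - 386*h*r/7 (J(h, r) = -2 + ((-386*h)*r + 112)/7 = -2 + (-386*h*r + 112)/7 = -2 + (112 - 386*h*r)/7 = -2 + (16 - 386*h*r/7) = 14 - 386*h*r/7)
((31*(-35))*24 + 3415)/(-34460 + J(-3, -204)) = ((31*(-35))*24 + 3415)/(-34460 + (14 - 386/7*(-3)*(-204))) = (-1085*24 + 3415)/(-34460 + (14 - 236232/7)) = (-26040 + 3415)/(-34460 - 236134/7) = -22625/(-477354/7) = -22625*(-7/477354) = 158375/477354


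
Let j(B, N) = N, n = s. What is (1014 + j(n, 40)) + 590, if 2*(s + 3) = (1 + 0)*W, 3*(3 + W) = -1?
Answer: 1644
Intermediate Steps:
W = -10/3 (W = -3 + (⅓)*(-1) = -3 - ⅓ = -10/3 ≈ -3.3333)
s = -14/3 (s = -3 + ((1 + 0)*(-10/3))/2 = -3 + (1*(-10/3))/2 = -3 + (½)*(-10/3) = -3 - 5/3 = -14/3 ≈ -4.6667)
n = -14/3 ≈ -4.6667
(1014 + j(n, 40)) + 590 = (1014 + 40) + 590 = 1054 + 590 = 1644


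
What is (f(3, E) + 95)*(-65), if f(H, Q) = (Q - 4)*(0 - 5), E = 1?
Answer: -7150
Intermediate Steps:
f(H, Q) = 20 - 5*Q (f(H, Q) = (-4 + Q)*(-5) = 20 - 5*Q)
(f(3, E) + 95)*(-65) = ((20 - 5*1) + 95)*(-65) = ((20 - 5) + 95)*(-65) = (15 + 95)*(-65) = 110*(-65) = -7150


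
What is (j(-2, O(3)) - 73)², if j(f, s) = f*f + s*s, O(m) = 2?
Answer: 4225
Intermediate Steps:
j(f, s) = f² + s²
(j(-2, O(3)) - 73)² = (((-2)² + 2²) - 73)² = ((4 + 4) - 73)² = (8 - 73)² = (-65)² = 4225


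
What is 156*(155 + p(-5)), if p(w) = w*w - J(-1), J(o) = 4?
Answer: 27456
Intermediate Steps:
p(w) = -4 + w² (p(w) = w*w - 1*4 = w² - 4 = -4 + w²)
156*(155 + p(-5)) = 156*(155 + (-4 + (-5)²)) = 156*(155 + (-4 + 25)) = 156*(155 + 21) = 156*176 = 27456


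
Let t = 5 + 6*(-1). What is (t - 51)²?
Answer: 2704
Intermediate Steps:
t = -1 (t = 5 - 6 = -1)
(t - 51)² = (-1 - 51)² = (-52)² = 2704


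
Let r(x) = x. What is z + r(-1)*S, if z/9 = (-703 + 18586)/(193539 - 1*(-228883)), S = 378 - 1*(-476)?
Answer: -360587441/422422 ≈ -853.62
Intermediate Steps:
S = 854 (S = 378 + 476 = 854)
z = 160947/422422 (z = 9*((-703 + 18586)/(193539 - 1*(-228883))) = 9*(17883/(193539 + 228883)) = 9*(17883/422422) = 160947/422422 ≈ 0.38101)
z + r(-1)*S = 160947/422422 - 1*854 = 160947/422422 - 854 = -360587441/422422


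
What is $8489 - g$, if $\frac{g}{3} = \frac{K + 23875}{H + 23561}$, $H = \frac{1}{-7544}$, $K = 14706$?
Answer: $\frac{502665734765}{59248061} \approx 8484.1$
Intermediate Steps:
$H = - \frac{1}{7544} \approx -0.00013256$
$g = \frac{291055064}{59248061}$ ($g = 3 \frac{14706 + 23875}{- \frac{1}{7544} + 23561} = 3 \frac{38581}{\frac{177744183}{7544}} = 3 \cdot 38581 \cdot \frac{7544}{177744183} = 3 \cdot \frac{291055064}{177744183} = \frac{291055064}{59248061} \approx 4.9125$)
$8489 - g = 8489 - \frac{291055064}{59248061} = \frac{502665734765}{59248061}$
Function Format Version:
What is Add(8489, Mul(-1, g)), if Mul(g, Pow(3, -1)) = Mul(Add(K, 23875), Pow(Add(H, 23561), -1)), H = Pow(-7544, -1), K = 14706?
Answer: Rational(502665734765, 59248061) ≈ 8484.1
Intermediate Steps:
H = Rational(-1, 7544) ≈ -0.00013256
g = Rational(291055064, 59248061) (g = Mul(3, Mul(Add(14706, 23875), Pow(Add(Rational(-1, 7544), 23561), -1))) = Mul(3, Mul(38581, Pow(Rational(177744183, 7544), -1))) = Mul(3, Mul(38581, Rational(7544, 177744183))) = Mul(3, Rational(291055064, 177744183)) = Rational(291055064, 59248061) ≈ 4.9125)
Add(8489, Mul(-1, g)) = Add(8489, Mul(-1, Rational(291055064, 59248061))) = Add(8489, Rational(-291055064, 59248061)) = Rational(502665734765, 59248061)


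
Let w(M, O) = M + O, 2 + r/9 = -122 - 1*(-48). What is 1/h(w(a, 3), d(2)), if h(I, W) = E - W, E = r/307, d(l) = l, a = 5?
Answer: -307/1298 ≈ -0.23652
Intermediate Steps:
r = -684 (r = -18 + 9*(-122 - 1*(-48)) = -18 + 9*(-122 + 48) = -18 + 9*(-74) = -18 - 666 = -684)
E = -684/307 ≈ -2.2280
h(I, W) = -684/307 - W
1/h(w(a, 3), d(2)) = 1/(-684/307 - 1*2) = 1/(-684/307 - 2) = 1/(-1298/307) = -307/1298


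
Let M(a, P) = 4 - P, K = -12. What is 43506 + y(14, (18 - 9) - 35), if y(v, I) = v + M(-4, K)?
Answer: 43536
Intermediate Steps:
y(v, I) = 16 + v (y(v, I) = v + (4 - 1*(-12)) = v + (4 + 12) = v + 16 = 16 + v)
43506 + y(14, (18 - 9) - 35) = 43506 + (16 + 14) = 43506 + 30 = 43536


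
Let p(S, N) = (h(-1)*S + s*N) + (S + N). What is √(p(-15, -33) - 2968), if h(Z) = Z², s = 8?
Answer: I*√3295 ≈ 57.402*I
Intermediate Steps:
p(S, N) = 2*S + 9*N (p(S, N) = ((-1)²*S + 8*N) + (S + N) = (1*S + 8*N) + (N + S) = (S + 8*N) + (N + S) = 2*S + 9*N)
√(p(-15, -33) - 2968) = √((2*(-15) + 9*(-33)) - 2968) = √((-30 - 297) - 2968) = √(-327 - 2968) = √(-3295) = I*√3295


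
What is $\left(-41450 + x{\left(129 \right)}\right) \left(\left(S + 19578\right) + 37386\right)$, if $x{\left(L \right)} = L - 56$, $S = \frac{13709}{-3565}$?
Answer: $- \frac{365310248849}{155} \approx -2.3568 \cdot 10^{9}$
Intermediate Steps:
$S = - \frac{13709}{3565}$ ($S = 13709 \left(- \frac{1}{3565}\right) = - \frac{13709}{3565} \approx -3.8454$)
$x{\left(L \right)} = -56 + L$
$\left(-41450 + x{\left(129 \right)}\right) \left(\left(S + 19578\right) + 37386\right) = \left(-41450 + \left(-56 + 129\right)\right) \left(\left(- \frac{13709}{3565} + 19578\right) + 37386\right) = \left(-41450 + 73\right) \left(\frac{69781861}{3565} + 37386\right) = \left(-41377\right) \frac{203062951}{3565} = - \frac{365310248849}{155}$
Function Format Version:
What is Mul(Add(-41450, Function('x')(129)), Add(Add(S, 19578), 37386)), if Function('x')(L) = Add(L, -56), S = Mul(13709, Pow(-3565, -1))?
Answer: Rational(-365310248849, 155) ≈ -2.3568e+9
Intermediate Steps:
S = Rational(-13709, 3565) (S = Mul(13709, Rational(-1, 3565)) = Rational(-13709, 3565) ≈ -3.8454)
Function('x')(L) = Add(-56, L)
Mul(Add(-41450, Function('x')(129)), Add(Add(S, 19578), 37386)) = Mul(Add(-41450, Add(-56, 129)), Add(Add(Rational(-13709, 3565), 19578), 37386)) = Mul(Add(-41450, 73), Add(Rational(69781861, 3565), 37386)) = Mul(-41377, Rational(203062951, 3565)) = Rational(-365310248849, 155)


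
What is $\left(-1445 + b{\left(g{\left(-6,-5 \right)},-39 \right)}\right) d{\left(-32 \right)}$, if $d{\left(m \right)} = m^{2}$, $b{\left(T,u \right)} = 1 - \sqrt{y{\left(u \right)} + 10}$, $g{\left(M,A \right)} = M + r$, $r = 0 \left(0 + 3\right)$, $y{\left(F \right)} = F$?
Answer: $-1478656 - 1024 i \sqrt{29} \approx -1.4787 \cdot 10^{6} - 5514.4 i$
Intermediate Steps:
$r = 0$ ($r = 0 \cdot 3 = 0$)
$g{\left(M,A \right)} = M$ ($g{\left(M,A \right)} = M + 0 = M$)
$b{\left(T,u \right)} = 1 - \sqrt{10 + u}$ ($b{\left(T,u \right)} = 1 - \sqrt{u + 10} = 1 - \sqrt{10 + u}$)
$\left(-1445 + b{\left(g{\left(-6,-5 \right)},-39 \right)}\right) d{\left(-32 \right)} = \left(-1445 + \left(1 - \sqrt{10 - 39}\right)\right) \left(-32\right)^{2} = \left(-1445 + \left(1 - \sqrt{-29}\right)\right) 1024 = \left(-1445 + \left(1 - i \sqrt{29}\right)\right) 1024 = \left(-1444 - i \sqrt{29}\right) 1024 = -1478656 - 1024 i \sqrt{29}$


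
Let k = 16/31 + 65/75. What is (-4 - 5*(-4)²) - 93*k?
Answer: -1063/5 ≈ -212.60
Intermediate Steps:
k = 643/465 (k = 16*(1/31) + 65*(1/75) = 16/31 + 13/15 = 643/465 ≈ 1.3828)
(-4 - 5*(-4)²) - 93*k = (-4 - 5*(-4)²) - 93*643/465 = (-4 - 5*16) - 643/5 = (-4 - 80) - 643/5 = -84 - 643/5 = -1063/5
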